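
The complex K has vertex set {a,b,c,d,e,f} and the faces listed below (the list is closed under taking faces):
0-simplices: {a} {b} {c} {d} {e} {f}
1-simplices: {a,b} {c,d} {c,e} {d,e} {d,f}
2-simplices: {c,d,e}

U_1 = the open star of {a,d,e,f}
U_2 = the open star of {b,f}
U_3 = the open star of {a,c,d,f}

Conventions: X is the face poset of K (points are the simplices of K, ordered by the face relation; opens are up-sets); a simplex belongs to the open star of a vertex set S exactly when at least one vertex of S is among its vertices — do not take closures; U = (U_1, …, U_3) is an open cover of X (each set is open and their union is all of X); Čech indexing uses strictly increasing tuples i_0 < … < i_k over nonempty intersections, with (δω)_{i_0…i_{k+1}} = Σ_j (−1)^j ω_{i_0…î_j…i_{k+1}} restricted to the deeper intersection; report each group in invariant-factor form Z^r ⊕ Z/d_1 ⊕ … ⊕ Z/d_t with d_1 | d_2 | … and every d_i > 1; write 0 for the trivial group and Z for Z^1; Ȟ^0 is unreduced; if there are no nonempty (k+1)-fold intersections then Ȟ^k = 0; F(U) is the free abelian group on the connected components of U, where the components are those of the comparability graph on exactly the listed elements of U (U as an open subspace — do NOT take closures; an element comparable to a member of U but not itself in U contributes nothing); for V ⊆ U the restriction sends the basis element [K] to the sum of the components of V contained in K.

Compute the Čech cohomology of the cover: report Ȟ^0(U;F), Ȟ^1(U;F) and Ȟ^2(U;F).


Ȟ^0 = Z^2, Ȟ^1 = 0, Ȟ^2 = 0

cover nerve:
  U1={{a},{d},{e},{f},{a,b},{c,d},{c,e},{d,e},{d,f},{c,d,e}} U2={{b},{f},{a,b},{d,f}} U3={{a},{c},{d},{f},{a,b},{c,d},{c,e},{d,e},{d,f},{c,d,e}}
  U12={{f},{a,b},{d,f}} U13={{a},{d},{f},{a,b},{c,d},{c,e},{d,e},{d,f},{c,d,e}} U23={{f},{a,b},{d,f}}
  U123={{f},{a,b},{d,f}}
components per intersection:
  U1: {{a},{a,b}} {{d},{e},{f},{c,d},{c,e},{d,e},{d,f},{c,d,e}}
  U2: {{b},{a,b}} {{f},{d,f}}
  U3: {{a},{a,b}} {{c},{d},{f},{c,d},{c,e},{d,e},{d,f},{c,d,e}}
  U12: {{f},{d,f}} {{a,b}}
  U13: {{a},{a,b}} {{d},{f},{c,d},{c,e},{d,e},{d,f},{c,d,e}}
  U23: {{f},{d,f}} {{a,b}}
  U123: {{f},{d,f}} {{a,b}}
C dims 6,6,2; δ0: rk 4, SNF 1^4; δ1: rk 2, SNF 1^2
Ȟ^0: (6−4)−0=2 ⇒ Z^2
Ȟ^1: (6−2)−4=0 ⇒ 0
Ȟ^2: (2−0)−2=0 ⇒ 0


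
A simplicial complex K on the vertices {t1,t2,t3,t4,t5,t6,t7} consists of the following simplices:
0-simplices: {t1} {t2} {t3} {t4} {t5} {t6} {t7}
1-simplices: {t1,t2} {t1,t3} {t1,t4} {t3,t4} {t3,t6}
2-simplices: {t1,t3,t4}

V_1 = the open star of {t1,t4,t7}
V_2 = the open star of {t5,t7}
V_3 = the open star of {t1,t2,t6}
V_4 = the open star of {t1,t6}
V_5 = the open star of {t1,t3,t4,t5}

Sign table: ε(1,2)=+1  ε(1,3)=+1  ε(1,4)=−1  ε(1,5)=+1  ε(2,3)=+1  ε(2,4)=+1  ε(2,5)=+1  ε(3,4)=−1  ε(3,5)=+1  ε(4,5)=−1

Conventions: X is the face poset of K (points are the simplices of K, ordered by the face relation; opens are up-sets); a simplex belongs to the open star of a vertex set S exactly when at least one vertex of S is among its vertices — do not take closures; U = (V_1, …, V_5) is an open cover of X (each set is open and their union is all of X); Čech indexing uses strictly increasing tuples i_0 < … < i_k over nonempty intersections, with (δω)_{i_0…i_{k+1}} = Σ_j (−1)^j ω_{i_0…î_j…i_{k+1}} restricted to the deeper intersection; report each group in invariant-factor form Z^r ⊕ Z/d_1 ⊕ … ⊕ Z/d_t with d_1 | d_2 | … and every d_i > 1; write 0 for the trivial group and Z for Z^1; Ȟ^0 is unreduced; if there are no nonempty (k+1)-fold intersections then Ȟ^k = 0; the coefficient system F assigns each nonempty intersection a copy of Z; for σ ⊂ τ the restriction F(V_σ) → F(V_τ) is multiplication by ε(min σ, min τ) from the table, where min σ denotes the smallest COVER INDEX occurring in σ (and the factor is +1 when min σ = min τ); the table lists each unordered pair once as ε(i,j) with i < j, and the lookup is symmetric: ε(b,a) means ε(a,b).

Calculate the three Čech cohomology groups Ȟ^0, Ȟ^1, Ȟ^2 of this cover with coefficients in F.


nonempty intersections:
  V1={{t1},{t4},{t7},{t1,t2},{t1,t3},{t1,t4},{t3,t4},{t1,t3,t4}} V2={{t5},{t7}} V3={{t1},{t2},{t6},{t1,t2},{t1,t3},{t1,t4},{t3,t6},{t1,t3,t4}} V4={{t1},{t6},{t1,t2},{t1,t3},{t1,t4},{t3,t6},{t1,t3,t4}} V5={{t1},{t3},{t4},{t5},{t1,t2},{t1,t3},{t1,t4},{t3,t4},{t3,t6},{t1,t3,t4}}
  V12={{t7}} V13={{t1},{t1,t2},{t1,t3},{t1,t4},{t1,t3,t4}} V14={{t1},{t1,t2},{t1,t3},{t1,t4},{t1,t3,t4}} V15={{t1},{t4},{t1,t2},{t1,t3},{t1,t4},{t3,t4},{t1,t3,t4}} V25={{t5}} V34={{t1},{t6},{t1,t2},{t1,t3},{t1,t4},{t3,t6},{t1,t3,t4}} V35={{t1},{t1,t2},{t1,t3},{t1,t4},{t3,t6},{t1,t3,t4}} V45={{t1},{t1,t2},{t1,t3},{t1,t4},{t3,t6},{t1,t3,t4}}
  V134={{t1},{t1,t2},{t1,t3},{t1,t4},{t1,t3,t4}} V135={{t1},{t1,t2},{t1,t3},{t1,t4},{t1,t3,t4}} V145={{t1},{t1,t2},{t1,t3},{t1,t4},{t1,t3,t4}} V345={{t1},{t1,t2},{t1,t3},{t1,t4},{t3,t6},{t1,t3,t4}}
  V1345={{t1},{t1,t2},{t1,t3},{t1,t4},{t1,t3,t4}}
C dims 5,8,4,1; δ0: rk 4, SNF 1^4; δ1: rk 3, SNF 1^3; δ2: rk 1, SNF 1^1
Ȟ^0: (5−4)−0=1 ⇒ Z
Ȟ^1: (8−3)−4=1 ⇒ Z
Ȟ^2: (4−1)−3=0 ⇒ 0

Ȟ^0 = Z,  Ȟ^1 = Z,  Ȟ^2 = 0


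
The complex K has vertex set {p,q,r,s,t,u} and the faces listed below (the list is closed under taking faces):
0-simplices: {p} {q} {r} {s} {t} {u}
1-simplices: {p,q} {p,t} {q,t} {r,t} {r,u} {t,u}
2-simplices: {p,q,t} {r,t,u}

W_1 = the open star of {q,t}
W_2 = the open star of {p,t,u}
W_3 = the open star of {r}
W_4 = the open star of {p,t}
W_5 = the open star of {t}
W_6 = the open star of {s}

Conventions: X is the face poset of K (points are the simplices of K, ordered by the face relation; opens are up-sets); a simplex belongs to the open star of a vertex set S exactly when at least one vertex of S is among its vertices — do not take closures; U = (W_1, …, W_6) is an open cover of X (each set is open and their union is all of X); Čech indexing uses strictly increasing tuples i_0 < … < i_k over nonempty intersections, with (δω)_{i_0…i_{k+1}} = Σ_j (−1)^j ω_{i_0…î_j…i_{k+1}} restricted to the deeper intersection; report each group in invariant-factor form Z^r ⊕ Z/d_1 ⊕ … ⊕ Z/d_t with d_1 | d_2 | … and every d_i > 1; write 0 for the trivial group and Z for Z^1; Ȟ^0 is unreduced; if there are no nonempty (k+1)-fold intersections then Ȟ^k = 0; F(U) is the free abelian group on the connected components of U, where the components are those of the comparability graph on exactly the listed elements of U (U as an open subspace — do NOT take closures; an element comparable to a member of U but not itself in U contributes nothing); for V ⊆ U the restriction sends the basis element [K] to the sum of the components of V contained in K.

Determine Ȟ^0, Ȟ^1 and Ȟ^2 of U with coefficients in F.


Ȟ^0 = Z^2,  Ȟ^1 = 0,  Ȟ^2 = 0

nonempty intersections:
  W1={{q},{t},{p,q},{p,t},{q,t},{r,t},{t,u},{p,q,t},{r,t,u}} W2={{p},{t},{u},{p,q},{p,t},{q,t},{r,t},{r,u},{t,u},{p,q,t},{r,t,u}} W3={{r},{r,t},{r,u},{r,t,u}} W4={{p},{t},{p,q},{p,t},{q,t},{r,t},{t,u},{p,q,t},{r,t,u}} W5={{t},{p,t},{q,t},{r,t},{t,u},{p,q,t},{r,t,u}} W6={{s}}
  W12={{t},{p,q},{p,t},{q,t},{r,t},{t,u},{p,q,t},{r,t,u}} W13={{r,t},{r,t,u}} W14={{t},{p,q},{p,t},{q,t},{r,t},{t,u},{p,q,t},{r,t,u}} W15={{t},{p,t},{q,t},{r,t},{t,u},{p,q,t},{r,t,u}} W23={{r,t},{r,u},{r,t,u}} W24={{p},{t},{p,q},{p,t},{q,t},{r,t},{t,u},{p,q,t},{r,t,u}} W25={{t},{p,t},{q,t},{r,t},{t,u},{p,q,t},{r,t,u}} W34={{r,t},{r,t,u}} W35={{r,t},{r,t,u}} W45={{t},{p,t},{q,t},{r,t},{t,u},{p,q,t},{r,t,u}}
  W123={{r,t},{r,t,u}} W124={{t},{p,q},{p,t},{q,t},{r,t},{t,u},{p,q,t},{r,t,u}} W125={{t},{p,t},{q,t},{r,t},{t,u},{p,q,t},{r,t,u}} W134={{r,t},{r,t,u}} W135={{r,t},{r,t,u}} W145={{t},{p,t},{q,t},{r,t},{t,u},{p,q,t},{r,t,u}} W234={{r,t},{r,t,u}} W235={{r,t},{r,t,u}} W245={{t},{p,t},{q,t},{r,t},{t,u},{p,q,t},{r,t,u}} W345={{r,t},{r,t,u}}
  W1234={{r,t},{r,t,u}} W1235={{r,t},{r,t,u}} W1245={{t},{p,t},{q,t},{r,t},{t,u},{p,q,t},{r,t,u}} W1345={{r,t},{r,t,u}} W2345={{r,t},{r,t,u}}
  W12345={{r,t},{r,t,u}}
components per intersection:
  W1: {{q},{t},{p,q},{p,t},{q,t},{r,t},{t,u},{p,q,t},{r,t,u}}
  W2: {{p},{t},{u},{p,q},{p,t},{q,t},{r,t},{r,u},{t,u},{p,q,t},{r,t,u}}
  W3: {{r},{r,t},{r,u},{r,t,u}}
  W4: {{p},{t},{p,q},{p,t},{q,t},{r,t},{t,u},{p,q,t},{r,t,u}}
  W5: {{t},{p,t},{q,t},{r,t},{t,u},{p,q,t},{r,t,u}}
  W6: {{s}}
  W12: {{t},{p,q},{p,t},{q,t},{r,t},{t,u},{p,q,t},{r,t,u}}
  W13: {{r,t},{r,t,u}}
  W14: {{t},{p,q},{p,t},{q,t},{r,t},{t,u},{p,q,t},{r,t,u}}
  W15: {{t},{p,t},{q,t},{r,t},{t,u},{p,q,t},{r,t,u}}
  W23: {{r,t},{r,u},{r,t,u}}
  W24: {{p},{t},{p,q},{p,t},{q,t},{r,t},{t,u},{p,q,t},{r,t,u}}
  W25: {{t},{p,t},{q,t},{r,t},{t,u},{p,q,t},{r,t,u}}
  W34: {{r,t},{r,t,u}}
  W35: {{r,t},{r,t,u}}
  W45: {{t},{p,t},{q,t},{r,t},{t,u},{p,q,t},{r,t,u}}
  W123: {{r,t},{r,t,u}}
  W124: {{t},{p,q},{p,t},{q,t},{r,t},{t,u},{p,q,t},{r,t,u}}
  W125: {{t},{p,t},{q,t},{r,t},{t,u},{p,q,t},{r,t,u}}
  W134: {{r,t},{r,t,u}}
  W135: {{r,t},{r,t,u}}
  W145: {{t},{p,t},{q,t},{r,t},{t,u},{p,q,t},{r,t,u}}
  W234: {{r,t},{r,t,u}}
  W235: {{r,t},{r,t,u}}
  W245: {{t},{p,t},{q,t},{r,t},{t,u},{p,q,t},{r,t,u}}
  W345: {{r,t},{r,t,u}}
  W1234: {{r,t},{r,t,u}}
  W1235: {{r,t},{r,t,u}}
  W1245: {{t},{p,t},{q,t},{r,t},{t,u},{p,q,t},{r,t,u}}
  W1345: {{r,t},{r,t,u}}
  W2345: {{r,t},{r,t,u}}
  W12345: {{r,t},{r,t,u}}
C dims 6,10,10,5; δ0: rk 4, SNF 1^4; δ1: rk 6, SNF 1^6; δ2: rk 4, SNF 1^4
Ȟ^0: (6−4)−0=2 ⇒ Z^2
Ȟ^1: (10−6)−4=0 ⇒ 0
Ȟ^2: (10−4)−6=0 ⇒ 0


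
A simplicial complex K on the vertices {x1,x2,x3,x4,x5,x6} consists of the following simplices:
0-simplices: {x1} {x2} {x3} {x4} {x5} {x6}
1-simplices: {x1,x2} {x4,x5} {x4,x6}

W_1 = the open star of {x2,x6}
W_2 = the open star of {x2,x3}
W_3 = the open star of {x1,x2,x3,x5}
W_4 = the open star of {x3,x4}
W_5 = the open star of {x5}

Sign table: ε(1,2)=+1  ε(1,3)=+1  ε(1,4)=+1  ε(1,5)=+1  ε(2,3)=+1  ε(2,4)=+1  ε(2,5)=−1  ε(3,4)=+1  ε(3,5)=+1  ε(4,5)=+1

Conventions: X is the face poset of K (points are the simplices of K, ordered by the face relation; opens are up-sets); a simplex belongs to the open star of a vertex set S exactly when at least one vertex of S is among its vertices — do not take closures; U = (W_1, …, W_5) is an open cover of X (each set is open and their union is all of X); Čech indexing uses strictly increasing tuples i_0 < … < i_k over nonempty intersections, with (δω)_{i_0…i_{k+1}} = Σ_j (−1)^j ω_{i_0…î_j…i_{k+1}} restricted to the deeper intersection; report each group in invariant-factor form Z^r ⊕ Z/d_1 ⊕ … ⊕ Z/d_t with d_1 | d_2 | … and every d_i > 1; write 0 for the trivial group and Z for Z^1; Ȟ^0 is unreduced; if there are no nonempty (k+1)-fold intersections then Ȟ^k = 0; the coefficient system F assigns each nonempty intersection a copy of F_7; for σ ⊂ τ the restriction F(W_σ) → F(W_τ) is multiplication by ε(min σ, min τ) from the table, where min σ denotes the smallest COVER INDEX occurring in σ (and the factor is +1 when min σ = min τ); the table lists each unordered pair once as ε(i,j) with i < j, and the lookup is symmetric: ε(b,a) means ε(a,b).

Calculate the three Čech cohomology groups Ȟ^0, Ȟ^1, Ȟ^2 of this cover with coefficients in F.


nonempty intersections:
  W1={{x2},{x6},{x1,x2},{x4,x6}} W2={{x2},{x3},{x1,x2}} W3={{x1},{x2},{x3},{x5},{x1,x2},{x4,x5}} W4={{x3},{x4},{x4,x5},{x4,x6}} W5={{x5},{x4,x5}}
  W12={{x2},{x1,x2}} W13={{x2},{x1,x2}} W14={{x4,x6}} W23={{x2},{x3},{x1,x2}} W24={{x3}} W34={{x3},{x4,x5}} W35={{x5},{x4,x5}} W45={{x4,x5}}
  W123={{x2},{x1,x2}} W234={{x3}} W345={{x4,x5}}
C dims 5,8,3; δ0: rk_F7 4; δ1: rk_F7 3
Ȟ^0: (5−4)−0=1 ⇒ Z/7
Ȟ^1: (8−3)−4=1 ⇒ Z/7
Ȟ^2: (3−0)−3=0 ⇒ 0

Ȟ^0 = Z/7, Ȟ^1 = Z/7 and Ȟ^2 = 0


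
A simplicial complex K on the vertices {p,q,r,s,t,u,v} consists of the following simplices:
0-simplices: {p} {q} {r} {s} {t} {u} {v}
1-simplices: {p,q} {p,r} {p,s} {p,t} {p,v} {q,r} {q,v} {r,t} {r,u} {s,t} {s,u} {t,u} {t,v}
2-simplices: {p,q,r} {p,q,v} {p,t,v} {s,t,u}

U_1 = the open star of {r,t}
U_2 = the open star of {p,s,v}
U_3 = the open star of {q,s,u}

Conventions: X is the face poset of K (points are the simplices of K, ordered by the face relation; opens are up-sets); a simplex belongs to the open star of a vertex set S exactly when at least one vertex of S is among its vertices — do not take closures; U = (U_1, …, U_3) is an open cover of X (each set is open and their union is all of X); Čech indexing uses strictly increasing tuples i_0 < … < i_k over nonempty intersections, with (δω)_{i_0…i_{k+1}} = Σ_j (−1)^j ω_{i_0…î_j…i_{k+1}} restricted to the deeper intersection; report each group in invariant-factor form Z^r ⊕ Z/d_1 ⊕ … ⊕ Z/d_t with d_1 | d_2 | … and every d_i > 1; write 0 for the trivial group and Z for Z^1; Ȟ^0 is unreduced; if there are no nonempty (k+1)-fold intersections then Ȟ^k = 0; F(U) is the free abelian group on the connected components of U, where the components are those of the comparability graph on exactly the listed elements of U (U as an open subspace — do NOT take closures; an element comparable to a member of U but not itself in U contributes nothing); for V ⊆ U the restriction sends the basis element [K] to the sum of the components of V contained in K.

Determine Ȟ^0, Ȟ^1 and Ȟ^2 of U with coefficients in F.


Ȟ^0 = Z, Ȟ^1 = Z^3, Ȟ^2 = 0

nerve simplices:
  U1={{r},{t},{p,r},{p,t},{q,r},{r,t},{r,u},{s,t},{t,u},{t,v},{p,q,r},{p,t,v},{s,t,u}} U2={{p},{s},{v},{p,q},{p,r},{p,s},{p,t},{p,v},{q,v},{s,t},{s,u},{t,v},{p,q,r},{p,q,v},{p,t,v},{s,t,u}} U3={{q},{s},{u},{p,q},{p,s},{q,r},{q,v},{r,u},{s,t},{s,u},{t,u},{p,q,r},{p,q,v},{s,t,u}}
  U12={{p,r},{p,t},{s,t},{t,v},{p,q,r},{p,t,v},{s,t,u}} U13={{q,r},{r,u},{s,t},{t,u},{p,q,r},{s,t,u}} U23={{s},{p,q},{p,s},{q,v},{s,t},{s,u},{p,q,r},{p,q,v},{s,t,u}}
  U123={{s,t},{p,q,r},{s,t,u}}
components per intersection:
  U1: {{r},{t},{p,r},{p,t},{q,r},{r,t},{r,u},{s,t},{t,u},{t,v},{p,q,r},{p,t,v},{s,t,u}}
  U2: {{p},{s},{v},{p,q},{p,r},{p,s},{p,t},{p,v},{q,v},{s,t},{s,u},{t,v},{p,q,r},{p,q,v},{p,t,v},{s,t,u}}
  U3: {{q},{p,q},{q,r},{q,v},{p,q,r},{p,q,v}} {{s},{u},{p,s},{r,u},{s,t},{s,u},{t,u},{s,t,u}}
  U12: {{p,r},{p,q,r}} {{p,t},{t,v},{p,t,v}} {{s,t},{s,t,u}}
  U13: {{q,r},{p,q,r}} {{r,u}} {{s,t},{t,u},{s,t,u}}
  U23: {{s},{p,s},{s,t},{s,u},{s,t,u}} {{p,q},{q,v},{p,q,r},{p,q,v}}
  U123: {{s,t},{s,t,u}} {{p,q,r}}
C dims 4,8,2; δ0: rk 3, SNF 1^3; δ1: rk 2, SNF 1^2
degree 0: 4−3−0 = 1 → Ȟ^0 ≅ Z
degree 1: 8−2−3 = 3 → Ȟ^1 ≅ Z^3
degree 2: 2−0−2 = 0 → Ȟ^2 ≅ 0


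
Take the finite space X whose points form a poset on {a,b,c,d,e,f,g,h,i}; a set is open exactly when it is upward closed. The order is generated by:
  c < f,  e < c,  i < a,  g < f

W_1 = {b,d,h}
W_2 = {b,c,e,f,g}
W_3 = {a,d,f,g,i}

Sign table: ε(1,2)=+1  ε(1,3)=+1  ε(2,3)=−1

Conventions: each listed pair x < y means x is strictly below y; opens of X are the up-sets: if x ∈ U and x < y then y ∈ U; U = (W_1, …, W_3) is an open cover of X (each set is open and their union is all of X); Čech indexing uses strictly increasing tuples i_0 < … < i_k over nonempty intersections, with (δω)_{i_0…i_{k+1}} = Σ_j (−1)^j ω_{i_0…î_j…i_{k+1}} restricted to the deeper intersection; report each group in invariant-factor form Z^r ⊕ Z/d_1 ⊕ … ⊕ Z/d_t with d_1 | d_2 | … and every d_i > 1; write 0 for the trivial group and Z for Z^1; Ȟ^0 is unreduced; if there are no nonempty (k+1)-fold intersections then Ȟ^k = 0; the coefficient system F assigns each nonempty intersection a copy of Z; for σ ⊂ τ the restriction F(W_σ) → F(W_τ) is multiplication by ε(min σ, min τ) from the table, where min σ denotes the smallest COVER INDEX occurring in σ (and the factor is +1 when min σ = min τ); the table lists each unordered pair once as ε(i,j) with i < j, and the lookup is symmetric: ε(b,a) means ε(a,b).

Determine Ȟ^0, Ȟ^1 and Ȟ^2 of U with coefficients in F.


Ȟ^0(U;F) ≅ 0,  Ȟ^1(U;F) ≅ Z/2,  Ȟ^2(U;F) ≅ 0

cover nerve:
  W12={b} W13={d} W23={f,g}
C dims 3,3; δ0: rk 3, SNF 1^2·2
Ȟ^0: (3−3)−0=0 ⇒ 0
Ȟ^1: (3−0)−3=0 plus torsion [2] ⇒ Z/2
Ȟ^2: (0−0)−0=0 ⇒ 0


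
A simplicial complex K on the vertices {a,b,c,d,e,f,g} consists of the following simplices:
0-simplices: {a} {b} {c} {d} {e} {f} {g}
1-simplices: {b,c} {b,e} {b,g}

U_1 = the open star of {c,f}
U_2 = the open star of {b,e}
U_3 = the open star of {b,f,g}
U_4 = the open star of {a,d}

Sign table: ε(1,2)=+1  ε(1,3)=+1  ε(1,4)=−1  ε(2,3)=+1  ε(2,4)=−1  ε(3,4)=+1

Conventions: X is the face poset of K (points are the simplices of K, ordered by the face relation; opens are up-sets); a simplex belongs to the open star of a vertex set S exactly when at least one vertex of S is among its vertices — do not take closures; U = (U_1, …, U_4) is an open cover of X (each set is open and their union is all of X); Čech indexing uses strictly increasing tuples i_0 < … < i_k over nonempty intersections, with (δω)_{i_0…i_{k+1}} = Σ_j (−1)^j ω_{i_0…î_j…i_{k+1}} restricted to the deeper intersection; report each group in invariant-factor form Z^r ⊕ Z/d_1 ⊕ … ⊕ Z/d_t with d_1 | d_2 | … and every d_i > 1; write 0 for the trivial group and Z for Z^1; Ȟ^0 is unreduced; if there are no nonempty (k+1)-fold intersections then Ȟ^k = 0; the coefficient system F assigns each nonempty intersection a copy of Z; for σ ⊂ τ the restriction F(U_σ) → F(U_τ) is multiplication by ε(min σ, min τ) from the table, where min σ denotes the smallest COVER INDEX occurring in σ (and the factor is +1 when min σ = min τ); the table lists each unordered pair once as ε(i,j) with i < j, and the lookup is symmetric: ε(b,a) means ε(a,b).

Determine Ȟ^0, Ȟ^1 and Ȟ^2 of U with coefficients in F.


Ȟ^0(U;F) ≅ Z^2,  Ȟ^1(U;F) ≅ 0,  Ȟ^2(U;F) ≅ 0

intersection data:
  U1={{c},{f},{b,c}} U2={{b},{e},{b,c},{b,e},{b,g}} U3={{b},{f},{g},{b,c},{b,e},{b,g}} U4={{a},{d}}
  U12={{b,c}} U13={{f},{b,c}} U23={{b},{b,c},{b,e},{b,g}}
  U123={{b,c}}
C dims 4,3,1; δ0: rk 2, SNF 1^2; δ1: rk 1, SNF 1^1
Ȟ^0 = (4 − 2) − 0 = 2, so Ȟ^0 ≅ Z^2
Ȟ^1 = (3 − 1) − 2 = 0, so Ȟ^1 ≅ 0
Ȟ^2 = (1 − 0) − 1 = 0, so Ȟ^2 ≅ 0


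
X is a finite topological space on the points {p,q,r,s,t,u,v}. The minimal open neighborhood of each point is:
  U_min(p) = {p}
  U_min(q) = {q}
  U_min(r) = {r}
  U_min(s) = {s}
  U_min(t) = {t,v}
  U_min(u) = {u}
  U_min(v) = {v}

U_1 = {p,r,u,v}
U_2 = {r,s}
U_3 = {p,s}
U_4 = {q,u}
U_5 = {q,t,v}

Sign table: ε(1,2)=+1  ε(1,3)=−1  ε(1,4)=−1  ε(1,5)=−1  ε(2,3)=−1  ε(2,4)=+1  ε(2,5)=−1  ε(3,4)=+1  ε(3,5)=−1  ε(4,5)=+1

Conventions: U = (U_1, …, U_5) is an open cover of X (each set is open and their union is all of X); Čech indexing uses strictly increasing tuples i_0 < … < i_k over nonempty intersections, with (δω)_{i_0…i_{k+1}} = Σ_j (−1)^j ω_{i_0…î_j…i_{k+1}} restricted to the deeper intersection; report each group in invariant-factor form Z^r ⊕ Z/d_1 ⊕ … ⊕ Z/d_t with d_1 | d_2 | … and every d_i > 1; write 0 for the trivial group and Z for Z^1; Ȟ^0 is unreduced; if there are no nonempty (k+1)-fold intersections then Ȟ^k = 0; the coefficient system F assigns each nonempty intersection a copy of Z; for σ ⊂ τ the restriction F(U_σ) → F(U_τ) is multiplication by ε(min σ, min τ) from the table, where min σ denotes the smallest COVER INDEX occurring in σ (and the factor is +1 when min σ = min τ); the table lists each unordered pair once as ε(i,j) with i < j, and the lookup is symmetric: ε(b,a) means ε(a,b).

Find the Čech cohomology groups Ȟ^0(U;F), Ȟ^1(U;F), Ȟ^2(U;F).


nonempty intersections:
  U12={r} U13={p} U14={u} U15={v} U23={s} U45={q}
C dims 5,6; δ0: rk 4, SNF 1^4
Ȟ^0: (5−4)−0=1 ⇒ Z
Ȟ^1: (6−0)−4=2 ⇒ Z^2
Ȟ^2: (0−0)−0=0 ⇒ 0

Ȟ^0(U;F) ≅ Z, Ȟ^1(U;F) ≅ Z^2, Ȟ^2(U;F) ≅ 0


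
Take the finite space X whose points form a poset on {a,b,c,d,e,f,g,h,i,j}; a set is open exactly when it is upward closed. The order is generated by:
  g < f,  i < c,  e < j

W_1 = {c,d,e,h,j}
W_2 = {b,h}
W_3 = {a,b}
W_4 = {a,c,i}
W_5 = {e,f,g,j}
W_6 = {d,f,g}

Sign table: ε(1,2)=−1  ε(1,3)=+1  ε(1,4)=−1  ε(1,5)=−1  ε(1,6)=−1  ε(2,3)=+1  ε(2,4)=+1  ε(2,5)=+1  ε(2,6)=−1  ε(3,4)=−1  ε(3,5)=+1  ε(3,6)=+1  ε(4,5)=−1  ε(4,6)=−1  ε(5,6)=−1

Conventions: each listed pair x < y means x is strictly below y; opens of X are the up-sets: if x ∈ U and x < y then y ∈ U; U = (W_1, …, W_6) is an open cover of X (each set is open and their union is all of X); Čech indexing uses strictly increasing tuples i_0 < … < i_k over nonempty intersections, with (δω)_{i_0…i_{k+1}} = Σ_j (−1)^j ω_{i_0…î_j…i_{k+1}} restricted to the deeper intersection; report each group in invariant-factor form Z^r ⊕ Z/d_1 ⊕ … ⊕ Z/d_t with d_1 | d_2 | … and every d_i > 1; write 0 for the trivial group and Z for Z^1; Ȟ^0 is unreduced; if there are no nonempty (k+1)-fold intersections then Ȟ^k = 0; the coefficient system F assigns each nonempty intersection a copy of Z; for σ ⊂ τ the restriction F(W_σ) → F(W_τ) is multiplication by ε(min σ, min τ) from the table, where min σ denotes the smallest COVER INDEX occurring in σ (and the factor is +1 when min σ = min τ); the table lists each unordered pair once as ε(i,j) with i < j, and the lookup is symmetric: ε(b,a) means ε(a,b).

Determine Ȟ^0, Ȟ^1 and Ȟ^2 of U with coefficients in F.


nonempty intersections:
  W12={h} W14={c} W15={e,j} W16={d} W23={b} W34={a} W56={f,g}
C dims 6,7; δ0: rk 6, SNF 1^5·2
Ȟ^0: (6−6)−0=0 ⇒ 0
Ȟ^1: (7−0)−6=1 plus torsion [2] ⇒ Z ⊕ Z/2
Ȟ^2: (0−0)−0=0 ⇒ 0

Ȟ^0(U;F) ≅ 0, Ȟ^1(U;F) ≅ Z ⊕ Z/2 and Ȟ^2(U;F) ≅ 0


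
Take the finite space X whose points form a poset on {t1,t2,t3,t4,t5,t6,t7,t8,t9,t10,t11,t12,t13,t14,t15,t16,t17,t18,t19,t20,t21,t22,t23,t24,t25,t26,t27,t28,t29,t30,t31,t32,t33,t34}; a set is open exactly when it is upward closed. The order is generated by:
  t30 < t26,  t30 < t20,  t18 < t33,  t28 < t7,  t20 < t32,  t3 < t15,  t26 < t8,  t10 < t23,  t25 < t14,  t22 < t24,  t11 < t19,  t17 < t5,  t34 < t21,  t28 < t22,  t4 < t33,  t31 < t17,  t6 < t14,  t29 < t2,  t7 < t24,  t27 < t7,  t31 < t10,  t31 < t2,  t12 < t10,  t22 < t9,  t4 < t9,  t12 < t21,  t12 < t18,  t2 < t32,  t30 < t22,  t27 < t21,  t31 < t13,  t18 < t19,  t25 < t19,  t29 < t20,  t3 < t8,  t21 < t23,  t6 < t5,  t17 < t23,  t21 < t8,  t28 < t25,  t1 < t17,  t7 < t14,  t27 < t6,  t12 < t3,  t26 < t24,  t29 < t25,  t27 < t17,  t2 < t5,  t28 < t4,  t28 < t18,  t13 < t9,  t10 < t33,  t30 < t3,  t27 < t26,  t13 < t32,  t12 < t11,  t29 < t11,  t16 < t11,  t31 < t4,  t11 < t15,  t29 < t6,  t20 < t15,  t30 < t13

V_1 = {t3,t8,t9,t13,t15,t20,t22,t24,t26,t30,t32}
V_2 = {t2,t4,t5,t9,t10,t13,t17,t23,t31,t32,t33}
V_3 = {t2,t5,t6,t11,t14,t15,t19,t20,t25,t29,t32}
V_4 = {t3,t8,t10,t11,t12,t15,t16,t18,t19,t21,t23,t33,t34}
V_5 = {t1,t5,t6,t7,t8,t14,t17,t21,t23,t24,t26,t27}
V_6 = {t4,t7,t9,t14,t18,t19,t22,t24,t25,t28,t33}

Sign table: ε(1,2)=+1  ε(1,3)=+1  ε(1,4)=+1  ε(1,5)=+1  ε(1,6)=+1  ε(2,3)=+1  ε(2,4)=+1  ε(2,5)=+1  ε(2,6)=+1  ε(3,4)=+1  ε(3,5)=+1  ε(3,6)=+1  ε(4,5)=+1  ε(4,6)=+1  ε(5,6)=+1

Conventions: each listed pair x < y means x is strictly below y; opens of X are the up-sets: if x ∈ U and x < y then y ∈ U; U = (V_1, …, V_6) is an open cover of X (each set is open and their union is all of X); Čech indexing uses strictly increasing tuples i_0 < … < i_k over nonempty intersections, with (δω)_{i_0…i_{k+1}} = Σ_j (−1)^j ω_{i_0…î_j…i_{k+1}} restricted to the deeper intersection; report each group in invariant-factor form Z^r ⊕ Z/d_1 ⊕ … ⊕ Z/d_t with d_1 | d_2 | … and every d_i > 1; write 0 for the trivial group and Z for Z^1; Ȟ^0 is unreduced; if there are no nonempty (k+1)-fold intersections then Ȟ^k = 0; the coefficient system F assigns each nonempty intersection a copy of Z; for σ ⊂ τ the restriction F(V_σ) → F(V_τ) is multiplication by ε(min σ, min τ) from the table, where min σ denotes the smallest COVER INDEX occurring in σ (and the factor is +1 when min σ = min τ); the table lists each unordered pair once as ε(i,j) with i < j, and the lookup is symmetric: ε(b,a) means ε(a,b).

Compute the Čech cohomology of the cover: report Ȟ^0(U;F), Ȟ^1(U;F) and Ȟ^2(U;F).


Ȟ^0(U;F) ≅ Z, Ȟ^1(U;F) ≅ 0 and Ȟ^2(U;F) ≅ Z/2

cover nerve:
  V12={t9,t13,t32} V13={t15,t20,t32} V14={t3,t8,t15} V15={t8,t24,t26} V16={t9,t22,t24} V23={t2,t5,t32} V24={t10,t23,t33} V25={t5,t17,t23} V26={t4,t9,t33} V34={t11,t15,t19} V35={t5,t6,t14} V36={t14,t19,t25} V45={t8,t21,t23} V46={t18,t19,t33} V56={t7,t14,t24}
  V123={t32} V126={t9} V134={t15} V145={t8} V156={t24} V235={t5} V245={t23} V246={t33} V346={t19} V356={t14}
C dims 6,15,10; δ0: rk 5, SNF 1^5; δ1: rk 10, SNF 1^9·2
Ȟ^0: (6−5)−0=1 ⇒ Z
Ȟ^1: (15−10)−5=0 ⇒ 0
Ȟ^2: (10−0)−10=0 plus torsion [2] ⇒ Z/2


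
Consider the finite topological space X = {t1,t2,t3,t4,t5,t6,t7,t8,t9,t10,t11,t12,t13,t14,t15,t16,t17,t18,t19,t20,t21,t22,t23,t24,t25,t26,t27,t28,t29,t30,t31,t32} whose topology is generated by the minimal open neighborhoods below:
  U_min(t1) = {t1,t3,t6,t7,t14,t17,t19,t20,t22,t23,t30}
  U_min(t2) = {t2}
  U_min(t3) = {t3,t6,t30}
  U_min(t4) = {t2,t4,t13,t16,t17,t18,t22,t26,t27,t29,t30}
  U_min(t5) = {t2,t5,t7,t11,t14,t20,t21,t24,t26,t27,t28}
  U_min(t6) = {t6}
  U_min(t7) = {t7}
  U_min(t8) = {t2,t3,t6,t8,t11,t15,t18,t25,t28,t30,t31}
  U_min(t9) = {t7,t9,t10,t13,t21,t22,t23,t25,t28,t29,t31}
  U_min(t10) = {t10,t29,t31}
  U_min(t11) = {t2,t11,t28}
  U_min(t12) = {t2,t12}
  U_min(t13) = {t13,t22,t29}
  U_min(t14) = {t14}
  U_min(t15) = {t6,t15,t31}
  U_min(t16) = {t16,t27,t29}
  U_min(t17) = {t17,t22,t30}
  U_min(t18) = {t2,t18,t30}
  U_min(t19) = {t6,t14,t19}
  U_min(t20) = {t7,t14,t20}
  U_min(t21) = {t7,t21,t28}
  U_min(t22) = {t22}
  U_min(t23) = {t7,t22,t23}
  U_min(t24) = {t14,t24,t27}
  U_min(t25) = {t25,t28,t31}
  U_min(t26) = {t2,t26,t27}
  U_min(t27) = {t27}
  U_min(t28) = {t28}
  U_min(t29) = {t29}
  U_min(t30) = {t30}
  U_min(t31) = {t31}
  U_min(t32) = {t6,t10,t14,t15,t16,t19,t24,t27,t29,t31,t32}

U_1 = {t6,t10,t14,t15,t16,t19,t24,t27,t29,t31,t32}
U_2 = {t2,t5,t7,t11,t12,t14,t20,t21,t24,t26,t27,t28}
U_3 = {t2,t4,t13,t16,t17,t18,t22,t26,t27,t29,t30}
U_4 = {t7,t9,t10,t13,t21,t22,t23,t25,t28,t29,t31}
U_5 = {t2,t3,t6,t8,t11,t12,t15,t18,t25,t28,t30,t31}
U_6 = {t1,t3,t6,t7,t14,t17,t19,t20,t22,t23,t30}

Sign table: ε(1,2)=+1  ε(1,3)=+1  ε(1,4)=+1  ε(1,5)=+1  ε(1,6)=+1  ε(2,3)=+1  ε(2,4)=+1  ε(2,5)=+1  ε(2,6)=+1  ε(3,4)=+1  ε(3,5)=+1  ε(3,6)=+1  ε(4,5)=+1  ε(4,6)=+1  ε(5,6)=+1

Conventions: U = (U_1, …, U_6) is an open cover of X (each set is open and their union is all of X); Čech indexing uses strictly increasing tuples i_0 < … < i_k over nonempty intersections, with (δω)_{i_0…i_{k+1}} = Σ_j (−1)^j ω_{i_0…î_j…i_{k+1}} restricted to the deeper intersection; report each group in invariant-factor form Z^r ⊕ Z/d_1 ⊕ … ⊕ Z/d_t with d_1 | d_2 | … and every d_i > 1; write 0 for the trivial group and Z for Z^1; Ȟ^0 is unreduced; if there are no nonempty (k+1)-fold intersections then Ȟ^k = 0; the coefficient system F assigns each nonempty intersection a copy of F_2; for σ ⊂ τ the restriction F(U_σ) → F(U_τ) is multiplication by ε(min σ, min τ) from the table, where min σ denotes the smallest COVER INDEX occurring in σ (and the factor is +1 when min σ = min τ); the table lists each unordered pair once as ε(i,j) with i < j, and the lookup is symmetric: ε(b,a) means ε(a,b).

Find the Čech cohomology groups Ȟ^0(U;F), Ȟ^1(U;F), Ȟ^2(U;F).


nonempty intersections:
  U12={t14,t24,t27} U13={t16,t27,t29} U14={t10,t29,t31} U15={t6,t15,t31} U16={t6,t14,t19} U23={t2,t26,t27} U24={t7,t21,t28} U25={t2,t11,t12,t28} U26={t7,t14,t20} U34={t13,t22,t29} U35={t2,t18,t30} U36={t17,t22,t30} U45={t25,t28,t31} U46={t7,t22,t23} U56={t3,t6,t30}
  U123={t27} U126={t14} U134={t29} U145={t31} U156={t6} U235={t2} U245={t28} U246={t7} U346={t22} U356={t30}
C dims 6,15,10; δ0: rk_F2 5; δ1: rk_F2 9
Ȟ^0: (6−5)−0=1 ⇒ Z/2
Ȟ^1: (15−9)−5=1 ⇒ Z/2
Ȟ^2: (10−0)−9=1 ⇒ Z/2

Ȟ^0 ≅ Z/2, Ȟ^1 ≅ Z/2 and Ȟ^2 ≅ Z/2


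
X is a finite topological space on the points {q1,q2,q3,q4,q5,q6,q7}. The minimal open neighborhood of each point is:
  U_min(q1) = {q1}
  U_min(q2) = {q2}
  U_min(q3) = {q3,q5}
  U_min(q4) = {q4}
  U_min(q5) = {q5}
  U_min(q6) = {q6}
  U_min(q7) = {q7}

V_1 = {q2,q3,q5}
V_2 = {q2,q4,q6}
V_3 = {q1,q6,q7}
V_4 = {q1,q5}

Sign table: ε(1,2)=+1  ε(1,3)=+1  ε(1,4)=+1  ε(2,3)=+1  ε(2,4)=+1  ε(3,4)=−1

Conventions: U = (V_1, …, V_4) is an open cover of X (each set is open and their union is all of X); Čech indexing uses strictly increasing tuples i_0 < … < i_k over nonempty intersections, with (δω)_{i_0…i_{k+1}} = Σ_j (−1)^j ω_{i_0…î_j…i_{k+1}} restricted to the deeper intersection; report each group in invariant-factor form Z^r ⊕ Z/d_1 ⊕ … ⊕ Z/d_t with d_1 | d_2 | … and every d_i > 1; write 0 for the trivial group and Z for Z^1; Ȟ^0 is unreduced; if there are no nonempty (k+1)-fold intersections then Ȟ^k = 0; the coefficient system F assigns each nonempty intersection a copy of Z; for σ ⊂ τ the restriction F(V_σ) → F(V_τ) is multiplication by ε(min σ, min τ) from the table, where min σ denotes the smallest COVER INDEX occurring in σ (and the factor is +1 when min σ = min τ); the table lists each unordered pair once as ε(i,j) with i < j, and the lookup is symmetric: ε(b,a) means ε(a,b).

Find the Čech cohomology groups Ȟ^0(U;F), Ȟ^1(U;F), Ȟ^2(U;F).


Ȟ^0(U;F) ≅ 0; Ȟ^1(U;F) ≅ Z/2; Ȟ^2(U;F) ≅ 0

cover nerve:
  V12={q2} V14={q5} V23={q6} V34={q1}
C dims 4,4; δ0: rk 4, SNF 1^3·2
Ȟ^0: (4−4)−0=0 ⇒ 0
Ȟ^1: (4−0)−4=0 plus torsion [2] ⇒ Z/2
Ȟ^2: (0−0)−0=0 ⇒ 0


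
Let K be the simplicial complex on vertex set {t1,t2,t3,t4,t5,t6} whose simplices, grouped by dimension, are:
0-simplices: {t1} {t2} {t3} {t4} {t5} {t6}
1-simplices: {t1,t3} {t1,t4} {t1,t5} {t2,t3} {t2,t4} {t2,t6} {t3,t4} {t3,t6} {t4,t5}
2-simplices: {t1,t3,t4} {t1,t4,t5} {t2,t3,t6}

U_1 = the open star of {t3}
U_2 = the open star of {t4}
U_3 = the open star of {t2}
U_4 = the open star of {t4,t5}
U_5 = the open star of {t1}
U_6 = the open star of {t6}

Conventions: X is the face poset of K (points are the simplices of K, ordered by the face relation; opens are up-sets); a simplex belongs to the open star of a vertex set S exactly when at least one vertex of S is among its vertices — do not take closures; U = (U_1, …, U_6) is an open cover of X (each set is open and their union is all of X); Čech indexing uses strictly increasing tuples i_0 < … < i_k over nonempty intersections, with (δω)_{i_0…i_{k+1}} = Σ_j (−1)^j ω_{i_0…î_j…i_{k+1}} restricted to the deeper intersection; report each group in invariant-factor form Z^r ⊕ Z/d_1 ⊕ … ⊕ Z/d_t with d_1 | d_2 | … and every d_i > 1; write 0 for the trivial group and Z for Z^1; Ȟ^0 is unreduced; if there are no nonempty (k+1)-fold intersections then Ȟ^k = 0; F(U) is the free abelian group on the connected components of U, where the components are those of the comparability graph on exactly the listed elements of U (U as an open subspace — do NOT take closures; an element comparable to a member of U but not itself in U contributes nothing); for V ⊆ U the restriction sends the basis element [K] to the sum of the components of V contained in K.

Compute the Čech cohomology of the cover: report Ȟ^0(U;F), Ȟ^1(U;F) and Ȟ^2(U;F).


nerve simplices:
  U1={{t3},{t1,t3},{t2,t3},{t3,t4},{t3,t6},{t1,t3,t4},{t2,t3,t6}} U2={{t4},{t1,t4},{t2,t4},{t3,t4},{t4,t5},{t1,t3,t4},{t1,t4,t5}} U3={{t2},{t2,t3},{t2,t4},{t2,t6},{t2,t3,t6}} U4={{t4},{t5},{t1,t4},{t1,t5},{t2,t4},{t3,t4},{t4,t5},{t1,t3,t4},{t1,t4,t5}} U5={{t1},{t1,t3},{t1,t4},{t1,t5},{t1,t3,t4},{t1,t4,t5}} U6={{t6},{t2,t6},{t3,t6},{t2,t3,t6}}
  U12={{t3,t4},{t1,t3,t4}} U13={{t2,t3},{t2,t3,t6}} U14={{t3,t4},{t1,t3,t4}} U15={{t1,t3},{t1,t3,t4}} U16={{t3,t6},{t2,t3,t6}} U23={{t2,t4}} U24={{t4},{t1,t4},{t2,t4},{t3,t4},{t4,t5},{t1,t3,t4},{t1,t4,t5}} U25={{t1,t4},{t1,t3,t4},{t1,t4,t5}} U34={{t2,t4}} U36={{t2,t6},{t2,t3,t6}} U45={{t1,t4},{t1,t5},{t1,t3,t4},{t1,t4,t5}}
  U124={{t3,t4},{t1,t3,t4}} U125={{t1,t3,t4}} U136={{t2,t3,t6}} U145={{t1,t3,t4}} U234={{t2,t4}} U245={{t1,t4},{t1,t3,t4},{t1,t4,t5}}
  U1245={{t1,t3,t4}}
components per intersection:
  U1: {{t3},{t1,t3},{t2,t3},{t3,t4},{t3,t6},{t1,t3,t4},{t2,t3,t6}}
  U2: {{t4},{t1,t4},{t2,t4},{t3,t4},{t4,t5},{t1,t3,t4},{t1,t4,t5}}
  U3: {{t2},{t2,t3},{t2,t4},{t2,t6},{t2,t3,t6}}
  U4: {{t4},{t5},{t1,t4},{t1,t5},{t2,t4},{t3,t4},{t4,t5},{t1,t3,t4},{t1,t4,t5}}
  U5: {{t1},{t1,t3},{t1,t4},{t1,t5},{t1,t3,t4},{t1,t4,t5}}
  U6: {{t6},{t2,t6},{t3,t6},{t2,t3,t6}}
  U12: {{t3,t4},{t1,t3,t4}}
  U13: {{t2,t3},{t2,t3,t6}}
  U14: {{t3,t4},{t1,t3,t4}}
  U15: {{t1,t3},{t1,t3,t4}}
  U16: {{t3,t6},{t2,t3,t6}}
  U23: {{t2,t4}}
  U24: {{t4},{t1,t4},{t2,t4},{t3,t4},{t4,t5},{t1,t3,t4},{t1,t4,t5}}
  U25: {{t1,t4},{t1,t3,t4},{t1,t4,t5}}
  U34: {{t2,t4}}
  U36: {{t2,t6},{t2,t3,t6}}
  U45: {{t1,t4},{t1,t5},{t1,t3,t4},{t1,t4,t5}}
  U124: {{t3,t4},{t1,t3,t4}}
  U125: {{t1,t3,t4}}
  U136: {{t2,t3,t6}}
  U145: {{t1,t3,t4}}
  U234: {{t2,t4}}
  U245: {{t1,t4},{t1,t3,t4},{t1,t4,t5}}
  U1245: {{t1,t3,t4}}
C dims 6,11,6,1; δ0: rk 5, SNF 1^5; δ1: rk 5, SNF 1^5; δ2: rk 1, SNF 1^1
degree 0: 6−5−0 = 1 → Ȟ^0 ≅ Z
degree 1: 11−5−5 = 1 → Ȟ^1 ≅ Z
degree 2: 6−1−5 = 0 → Ȟ^2 ≅ 0

Ȟ^0 = Z, Ȟ^1 = Z and Ȟ^2 = 0


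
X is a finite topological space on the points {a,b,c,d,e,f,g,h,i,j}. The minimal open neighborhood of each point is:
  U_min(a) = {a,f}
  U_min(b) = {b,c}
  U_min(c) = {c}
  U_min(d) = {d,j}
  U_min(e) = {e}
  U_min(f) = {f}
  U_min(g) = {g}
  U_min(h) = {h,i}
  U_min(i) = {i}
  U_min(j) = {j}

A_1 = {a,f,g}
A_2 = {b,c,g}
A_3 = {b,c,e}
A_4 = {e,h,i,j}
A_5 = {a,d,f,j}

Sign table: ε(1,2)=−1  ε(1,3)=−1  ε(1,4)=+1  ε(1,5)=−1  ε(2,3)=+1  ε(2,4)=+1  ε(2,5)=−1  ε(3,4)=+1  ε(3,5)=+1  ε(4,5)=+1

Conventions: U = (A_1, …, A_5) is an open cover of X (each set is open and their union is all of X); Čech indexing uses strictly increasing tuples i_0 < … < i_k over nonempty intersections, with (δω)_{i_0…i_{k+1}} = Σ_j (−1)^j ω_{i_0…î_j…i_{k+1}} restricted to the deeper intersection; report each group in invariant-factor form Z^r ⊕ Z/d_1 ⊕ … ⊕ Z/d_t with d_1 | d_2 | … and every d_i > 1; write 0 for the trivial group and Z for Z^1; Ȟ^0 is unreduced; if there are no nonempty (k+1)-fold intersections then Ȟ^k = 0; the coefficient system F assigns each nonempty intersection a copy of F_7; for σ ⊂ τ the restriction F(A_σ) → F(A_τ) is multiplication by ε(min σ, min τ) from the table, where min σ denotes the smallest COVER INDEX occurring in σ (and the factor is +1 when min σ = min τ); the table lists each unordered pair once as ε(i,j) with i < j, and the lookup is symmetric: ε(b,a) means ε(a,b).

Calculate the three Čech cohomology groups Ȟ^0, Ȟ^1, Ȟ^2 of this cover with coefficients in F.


Ȟ^0 ≅ Z/7, Ȟ^1 ≅ Z/7, Ȟ^2 ≅ 0

nonempty overlaps:
  A12={g} A15={a,f} A23={b,c} A34={e} A45={j}
C dims 5,5; δ0: rk_F7 4
degree 0: 5−4−0 = 1 → Ȟ^0 ≅ Z/7
degree 1: 5−0−4 = 1 → Ȟ^1 ≅ Z/7
degree 2: 0−0−0 = 0 → Ȟ^2 ≅ 0


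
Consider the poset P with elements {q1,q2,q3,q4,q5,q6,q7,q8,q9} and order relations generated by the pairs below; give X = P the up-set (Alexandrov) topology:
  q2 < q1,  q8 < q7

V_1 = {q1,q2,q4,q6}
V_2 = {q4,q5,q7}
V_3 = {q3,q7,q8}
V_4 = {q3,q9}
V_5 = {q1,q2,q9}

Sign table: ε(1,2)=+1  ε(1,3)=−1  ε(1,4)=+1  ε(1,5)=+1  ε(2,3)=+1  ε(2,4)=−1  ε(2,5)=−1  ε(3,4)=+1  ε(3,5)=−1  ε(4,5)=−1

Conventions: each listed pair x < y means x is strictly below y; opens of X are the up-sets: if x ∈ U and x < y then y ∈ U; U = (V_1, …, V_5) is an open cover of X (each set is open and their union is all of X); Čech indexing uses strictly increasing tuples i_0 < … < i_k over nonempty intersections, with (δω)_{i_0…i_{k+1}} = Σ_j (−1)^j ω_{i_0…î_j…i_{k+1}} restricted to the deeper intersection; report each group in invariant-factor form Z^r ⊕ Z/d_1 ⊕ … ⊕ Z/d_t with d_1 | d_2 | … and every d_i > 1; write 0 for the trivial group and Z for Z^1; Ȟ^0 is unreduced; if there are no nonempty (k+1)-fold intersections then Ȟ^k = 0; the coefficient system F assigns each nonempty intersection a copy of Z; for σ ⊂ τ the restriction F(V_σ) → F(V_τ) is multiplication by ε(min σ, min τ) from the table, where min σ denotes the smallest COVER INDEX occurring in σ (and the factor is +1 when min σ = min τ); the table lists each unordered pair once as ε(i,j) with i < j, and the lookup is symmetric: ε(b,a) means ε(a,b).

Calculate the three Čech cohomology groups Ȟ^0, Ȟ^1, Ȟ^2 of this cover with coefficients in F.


cover nerve:
  V12={q4} V15={q1,q2} V23={q7} V34={q3} V45={q9}
C dims 5,5; δ0: rk 5, SNF 1^4·2
Ȟ^0: (5−5)−0=0 ⇒ 0
Ȟ^1: (5−0)−5=0 plus torsion [2] ⇒ Z/2
Ȟ^2: (0−0)−0=0 ⇒ 0

Ȟ^0(U;F) ≅ 0, Ȟ^1(U;F) ≅ Z/2 and Ȟ^2(U;F) ≅ 0


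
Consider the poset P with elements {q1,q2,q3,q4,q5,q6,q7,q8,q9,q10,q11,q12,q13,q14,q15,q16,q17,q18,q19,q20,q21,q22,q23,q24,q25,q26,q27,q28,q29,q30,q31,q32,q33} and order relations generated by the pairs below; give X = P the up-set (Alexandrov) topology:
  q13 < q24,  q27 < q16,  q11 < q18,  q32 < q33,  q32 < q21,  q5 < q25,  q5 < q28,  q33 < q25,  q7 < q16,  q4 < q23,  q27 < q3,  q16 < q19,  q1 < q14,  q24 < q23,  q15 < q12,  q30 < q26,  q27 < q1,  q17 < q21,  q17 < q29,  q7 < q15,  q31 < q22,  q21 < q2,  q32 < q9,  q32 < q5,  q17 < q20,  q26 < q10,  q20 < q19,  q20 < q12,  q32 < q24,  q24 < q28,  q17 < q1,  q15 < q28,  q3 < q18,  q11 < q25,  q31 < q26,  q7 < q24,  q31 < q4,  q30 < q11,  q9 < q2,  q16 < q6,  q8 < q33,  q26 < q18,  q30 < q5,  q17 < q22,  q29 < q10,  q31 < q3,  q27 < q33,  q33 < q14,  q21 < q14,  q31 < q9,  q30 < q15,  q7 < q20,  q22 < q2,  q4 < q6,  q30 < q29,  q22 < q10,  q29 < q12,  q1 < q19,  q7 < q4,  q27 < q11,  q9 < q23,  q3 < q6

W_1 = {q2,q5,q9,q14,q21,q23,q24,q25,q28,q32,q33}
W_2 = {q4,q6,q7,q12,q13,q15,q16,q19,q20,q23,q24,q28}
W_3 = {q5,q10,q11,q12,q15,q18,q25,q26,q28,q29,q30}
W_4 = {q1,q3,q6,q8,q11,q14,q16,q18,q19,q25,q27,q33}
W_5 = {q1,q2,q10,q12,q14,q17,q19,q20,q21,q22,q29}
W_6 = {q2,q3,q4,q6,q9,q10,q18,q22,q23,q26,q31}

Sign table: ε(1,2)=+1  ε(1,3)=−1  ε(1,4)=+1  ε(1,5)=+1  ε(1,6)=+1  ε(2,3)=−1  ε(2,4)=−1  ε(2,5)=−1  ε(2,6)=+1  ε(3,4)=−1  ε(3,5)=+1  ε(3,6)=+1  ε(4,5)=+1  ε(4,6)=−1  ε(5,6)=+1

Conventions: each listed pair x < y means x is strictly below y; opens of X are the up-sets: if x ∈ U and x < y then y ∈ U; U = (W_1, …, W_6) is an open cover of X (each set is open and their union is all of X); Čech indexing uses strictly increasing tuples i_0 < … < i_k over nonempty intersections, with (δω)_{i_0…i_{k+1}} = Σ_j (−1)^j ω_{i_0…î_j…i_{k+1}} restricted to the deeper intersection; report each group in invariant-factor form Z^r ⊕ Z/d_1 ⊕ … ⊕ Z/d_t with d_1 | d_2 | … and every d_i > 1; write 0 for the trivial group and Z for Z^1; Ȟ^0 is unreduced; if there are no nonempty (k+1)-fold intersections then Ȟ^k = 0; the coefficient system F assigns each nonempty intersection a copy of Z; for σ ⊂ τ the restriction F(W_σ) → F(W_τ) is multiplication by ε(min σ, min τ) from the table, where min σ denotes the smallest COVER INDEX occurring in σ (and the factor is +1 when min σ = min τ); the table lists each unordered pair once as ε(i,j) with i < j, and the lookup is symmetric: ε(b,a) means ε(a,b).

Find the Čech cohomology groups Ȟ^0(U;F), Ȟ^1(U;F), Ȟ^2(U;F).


Ȟ^0 = 0, Ȟ^1 = Z/2, Ȟ^2 = Z

nerve simplices:
  W12={q23,q24,q28} W13={q5,q25,q28} W14={q14,q25,q33} W15={q2,q14,q21} W16={q2,q9,q23} W23={q12,q15,q28} W24={q6,q16,q19} W25={q12,q19,q20} W26={q4,q6,q23} W34={q11,q18,q25} W35={q10,q12,q29} W36={q10,q18,q26} W45={q1,q14,q19} W46={q3,q6,q18} W56={q2,q10,q22}
  W123={q28} W126={q23} W134={q25} W145={q14} W156={q2} W235={q12} W245={q19} W246={q6} W346={q18} W356={q10}
C dims 6,15,10; δ0: rk 6, SNF 1^5·2; δ1: rk 9, SNF 1^9
degree 0: 6−6−0 = 0 → Ȟ^0 ≅ 0
degree 1: 15−9−6 = 0 plus torsion [2] → Ȟ^1 ≅ Z/2
degree 2: 10−0−9 = 1 → Ȟ^2 ≅ Z
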